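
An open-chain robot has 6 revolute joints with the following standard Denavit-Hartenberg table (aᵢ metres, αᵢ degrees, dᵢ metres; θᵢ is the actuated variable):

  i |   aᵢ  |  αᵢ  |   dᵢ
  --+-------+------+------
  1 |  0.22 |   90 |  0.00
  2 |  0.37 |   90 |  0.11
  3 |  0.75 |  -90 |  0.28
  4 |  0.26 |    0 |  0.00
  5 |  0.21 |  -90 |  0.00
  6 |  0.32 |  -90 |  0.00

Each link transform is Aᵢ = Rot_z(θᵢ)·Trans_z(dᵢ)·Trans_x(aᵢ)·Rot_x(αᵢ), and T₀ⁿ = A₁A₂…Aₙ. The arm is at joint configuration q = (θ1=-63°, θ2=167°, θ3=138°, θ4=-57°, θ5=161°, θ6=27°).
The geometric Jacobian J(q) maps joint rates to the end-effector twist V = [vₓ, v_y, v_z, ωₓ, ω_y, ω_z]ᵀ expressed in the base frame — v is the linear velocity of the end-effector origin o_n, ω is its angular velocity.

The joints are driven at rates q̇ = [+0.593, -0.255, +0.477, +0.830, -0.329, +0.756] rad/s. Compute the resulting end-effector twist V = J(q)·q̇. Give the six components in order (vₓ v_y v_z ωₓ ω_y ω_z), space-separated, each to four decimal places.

o_n = [-0.5056, -0.6253, -0.0067]
J₁: ẑ×o_n = [0.6253, -0.5056, 0.0000], ω = ẑ
J2: z=[-0.8910, -0.4540, 0.0000] o=[0.0999, -0.1960, 0.0000] → [0.0031, -0.0060, 0.1076, -0.8910, -0.4540, 0.0000]
J3: z=[0.1021, -0.2004, 0.9744] o=[-0.1618, 0.0753, 0.0832] → [0.7007, -0.3258, -0.1405, 0.1021, -0.2004, 0.9744]
J4: z=[0.9581, -0.2435, -0.1505] o=[-0.3338, -0.6926, 0.2307] → [0.0679, 0.2533, 0.0226, 0.9581, -0.2435, -0.1505]
J5: z=[0.9581, -0.2435, -0.1505] o=[-0.3494, -0.8707, 0.4195] → [0.1407, 0.4319, 0.1970, 0.9581, -0.2435, -0.1505]
J6: z=[0.2842, 0.8723, 0.3979] o=[-0.3566, -0.7816, 0.2294] → [-0.2682, 0.0078, 0.1744, 0.2842, 0.8723, 0.3979]
V = J·q̇ = [0.5116, -0.3796, -0.0087, 0.9708, 0.5576, 1.2832]

0.5116 -0.3796 -0.0087 0.9708 0.5576 1.2832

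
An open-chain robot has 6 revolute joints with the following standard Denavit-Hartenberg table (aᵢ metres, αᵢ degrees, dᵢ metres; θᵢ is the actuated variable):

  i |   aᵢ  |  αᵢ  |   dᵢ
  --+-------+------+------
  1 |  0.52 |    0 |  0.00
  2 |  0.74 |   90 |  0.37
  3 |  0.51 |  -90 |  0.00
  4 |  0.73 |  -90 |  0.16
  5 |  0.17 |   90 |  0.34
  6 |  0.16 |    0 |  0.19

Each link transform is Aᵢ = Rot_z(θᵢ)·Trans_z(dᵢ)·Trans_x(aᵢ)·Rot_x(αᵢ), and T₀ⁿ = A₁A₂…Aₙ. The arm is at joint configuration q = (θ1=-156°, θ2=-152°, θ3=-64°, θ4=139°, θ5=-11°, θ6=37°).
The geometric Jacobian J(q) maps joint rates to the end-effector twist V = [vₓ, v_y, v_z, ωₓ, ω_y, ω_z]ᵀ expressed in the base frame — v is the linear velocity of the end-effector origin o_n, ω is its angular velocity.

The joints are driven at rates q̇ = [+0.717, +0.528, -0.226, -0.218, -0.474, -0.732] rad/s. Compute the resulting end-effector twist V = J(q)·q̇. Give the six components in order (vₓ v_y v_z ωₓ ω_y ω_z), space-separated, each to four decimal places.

o_n = [-0.1870, 0.6731, 1.0146]
J₁: ẑ×o_n = [-0.6731, -0.1870, 0.0000], ω = ẑ
J2: z=[0.0000, 0.0000, 1.0000] o=[-0.4750, -0.2115, 0.0000] → [-0.8846, 0.2880, 0.0000, 0.0000, 0.0000, 1.0000]
J3: z=[0.7880, -0.6157, 0.0000] o=[-0.0195, 0.3716, 0.3700] → [-0.3968, -0.5079, 0.1344, 0.7880, -0.6157, 0.0000]
J4: z=[0.5534, 0.7083, 0.4384] o=[0.1182, 0.5478, -0.0884] → [0.7263, -0.7441, 0.2855, 0.5534, 0.7083, 0.4384]
J5: z=[0.4177, -0.6913, 0.5897] o=[-0.3194, 0.7657, 0.4769] → [-0.3170, -0.1465, 0.0528, 0.4177, -0.6913, 0.5897]
J6: z=[0.6807, 0.6679, 0.3009] o=[-0.2797, 0.5775, 0.8048] → [0.1113, -0.1149, 0.0032, 0.6807, 0.6679, 0.3009]
V = J·q̇ = [-0.9495, 0.4485, -0.1200, -0.9950, -0.1765, 0.6497]

-0.9495 0.4485 -0.1200 -0.9950 -0.1765 0.6497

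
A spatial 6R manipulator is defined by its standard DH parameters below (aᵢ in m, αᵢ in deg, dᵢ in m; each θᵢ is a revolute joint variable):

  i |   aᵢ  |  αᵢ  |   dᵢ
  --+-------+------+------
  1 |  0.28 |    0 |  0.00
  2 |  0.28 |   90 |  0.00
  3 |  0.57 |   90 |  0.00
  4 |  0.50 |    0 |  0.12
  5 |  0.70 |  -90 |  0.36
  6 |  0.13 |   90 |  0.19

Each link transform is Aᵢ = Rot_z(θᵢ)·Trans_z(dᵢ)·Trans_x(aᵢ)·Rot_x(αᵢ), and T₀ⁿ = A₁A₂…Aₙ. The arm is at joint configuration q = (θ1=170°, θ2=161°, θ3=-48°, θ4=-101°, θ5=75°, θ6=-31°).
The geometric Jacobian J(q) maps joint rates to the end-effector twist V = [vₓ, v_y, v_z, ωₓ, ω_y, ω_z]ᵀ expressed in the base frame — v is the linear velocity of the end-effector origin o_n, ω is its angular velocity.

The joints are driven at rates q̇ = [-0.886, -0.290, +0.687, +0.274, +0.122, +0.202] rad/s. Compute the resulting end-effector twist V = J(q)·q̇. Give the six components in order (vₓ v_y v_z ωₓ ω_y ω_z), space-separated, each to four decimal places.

o_n = [0.6946, 0.2834, -1.3226]
J₁: ẑ×o_n = [-0.2834, 0.6946, 0.0000], ω = ẑ
J2: z=[0.0000, 0.0000, 1.0000] o=[-0.2757, 0.0486, 0.0000] → [-0.2348, 0.9703, 0.0000, 0.0000, 0.0000, 1.0000]
J3: z=[-0.4848, -0.8746, 0.0000] o=[-0.0309, -0.0871, 0.0000] → [1.1567, -0.6412, 0.4548, -0.4848, -0.8746, 0.0000]
J4: z=[-0.6500, 0.3603, -0.6691] o=[0.3027, -0.2720, -0.4236] → [0.0478, -0.8465, -0.5022, -0.6500, 0.3603, -0.6691]
J5: z=[-0.6500, 0.3603, -0.6691] o=[0.4069, 0.2314, -0.4330] → [-0.2857, -0.7707, -0.1374, -0.6500, 0.3603, -0.6691]
J6: z=[-0.1792, -0.9283, -0.3258] o=[0.6898, 0.4254, -1.1414] → [0.1219, -0.0340, 0.0298, -0.1792, -0.9283, -0.3258]
V = J·q̇ = [1.1167, -1.6701, 0.1641, -0.6266, -0.6457, -1.5068]

1.1167 -1.6701 0.1641 -0.6266 -0.6457 -1.5068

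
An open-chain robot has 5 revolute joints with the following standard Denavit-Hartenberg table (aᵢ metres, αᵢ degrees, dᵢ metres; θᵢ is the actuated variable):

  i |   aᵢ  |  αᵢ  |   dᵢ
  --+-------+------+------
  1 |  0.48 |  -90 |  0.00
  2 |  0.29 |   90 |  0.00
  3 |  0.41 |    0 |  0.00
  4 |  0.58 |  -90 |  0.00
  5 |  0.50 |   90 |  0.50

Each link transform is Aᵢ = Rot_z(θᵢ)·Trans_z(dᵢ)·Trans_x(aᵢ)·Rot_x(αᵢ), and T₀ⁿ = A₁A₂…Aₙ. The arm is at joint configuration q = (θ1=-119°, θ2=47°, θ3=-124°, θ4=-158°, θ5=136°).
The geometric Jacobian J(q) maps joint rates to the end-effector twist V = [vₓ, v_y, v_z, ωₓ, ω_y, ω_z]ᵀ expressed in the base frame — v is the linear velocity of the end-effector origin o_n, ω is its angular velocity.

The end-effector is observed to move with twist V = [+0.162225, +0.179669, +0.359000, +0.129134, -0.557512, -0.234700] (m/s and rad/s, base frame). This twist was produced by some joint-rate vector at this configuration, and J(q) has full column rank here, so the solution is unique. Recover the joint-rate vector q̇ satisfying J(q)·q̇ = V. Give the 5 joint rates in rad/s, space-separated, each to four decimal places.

-0.2980 0.4350 -0.5090 0.8630 -0.2490

o_n = [-0.0009, 0.0404, 0.0429]
J₁: ẑ×o_n = [-0.0404, -0.0009, 0.0000], ω = ẑ
J2: z=[0.8746, -0.4848, 0.0000] o=[-0.2327, -0.4198, 0.0000] → [-0.0208, -0.0375, 0.5149, 0.8746, -0.4848, 0.0000]
J3: z=[-0.3546, -0.6397, 0.6820] o=[-0.3286, -0.5928, -0.2121] → [-0.5950, 0.3139, -0.0149, -0.3546, -0.6397, 0.6820]
J4: z=[-0.3546, -0.6397, 0.6820] o=[-0.5501, -0.2913, -0.0444] → [-0.2821, 0.4055, 0.2336, -0.3546, -0.6397, 0.6820]
J5: z=[0.5053, 0.4827, 0.7154] o=[-0.0938, -0.6382, -0.1326] → [-0.4008, -0.0223, 0.2981, 0.5053, 0.4827, 0.7154]
q̇ = J⁺·V = [-0.2980, 0.4350, -0.5090, 0.8630, -0.2490]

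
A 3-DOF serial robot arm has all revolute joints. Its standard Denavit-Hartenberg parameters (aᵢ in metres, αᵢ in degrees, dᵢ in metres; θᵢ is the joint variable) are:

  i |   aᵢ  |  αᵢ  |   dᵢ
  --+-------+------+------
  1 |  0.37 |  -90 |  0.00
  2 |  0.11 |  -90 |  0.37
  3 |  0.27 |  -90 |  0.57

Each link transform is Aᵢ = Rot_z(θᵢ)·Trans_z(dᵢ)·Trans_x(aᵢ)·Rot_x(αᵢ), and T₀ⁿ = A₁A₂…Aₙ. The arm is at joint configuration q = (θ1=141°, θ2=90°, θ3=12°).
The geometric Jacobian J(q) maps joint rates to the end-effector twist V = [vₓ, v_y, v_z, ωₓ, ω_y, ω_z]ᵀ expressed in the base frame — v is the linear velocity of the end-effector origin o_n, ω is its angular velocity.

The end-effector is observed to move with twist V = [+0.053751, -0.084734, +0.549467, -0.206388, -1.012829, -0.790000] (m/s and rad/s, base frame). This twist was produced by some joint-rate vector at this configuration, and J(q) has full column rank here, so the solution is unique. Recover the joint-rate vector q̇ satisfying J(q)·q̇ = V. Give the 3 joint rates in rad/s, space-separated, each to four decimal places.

-0.7900 0.9170 0.4770

o_n = [-0.0421, -0.3698, -0.3741]
J₁: ẑ×o_n = [0.3698, -0.0421, 0.0000], ω = ẑ
J2: z=[-0.6293, -0.7771, 0.0000] o=[-0.2875, 0.2328, 0.0000] → [0.2907, -0.2354, 0.5700, -0.6293, -0.7771, 0.0000]
J3: z=[0.7771, -0.6293, -0.0000] o=[-0.5204, -0.0547, -0.1100] → [0.1662, 0.2052, 0.0561, 0.7771, -0.6293, -0.0000]
q̇ = J⁺·V = [-0.7900, 0.9170, 0.4770]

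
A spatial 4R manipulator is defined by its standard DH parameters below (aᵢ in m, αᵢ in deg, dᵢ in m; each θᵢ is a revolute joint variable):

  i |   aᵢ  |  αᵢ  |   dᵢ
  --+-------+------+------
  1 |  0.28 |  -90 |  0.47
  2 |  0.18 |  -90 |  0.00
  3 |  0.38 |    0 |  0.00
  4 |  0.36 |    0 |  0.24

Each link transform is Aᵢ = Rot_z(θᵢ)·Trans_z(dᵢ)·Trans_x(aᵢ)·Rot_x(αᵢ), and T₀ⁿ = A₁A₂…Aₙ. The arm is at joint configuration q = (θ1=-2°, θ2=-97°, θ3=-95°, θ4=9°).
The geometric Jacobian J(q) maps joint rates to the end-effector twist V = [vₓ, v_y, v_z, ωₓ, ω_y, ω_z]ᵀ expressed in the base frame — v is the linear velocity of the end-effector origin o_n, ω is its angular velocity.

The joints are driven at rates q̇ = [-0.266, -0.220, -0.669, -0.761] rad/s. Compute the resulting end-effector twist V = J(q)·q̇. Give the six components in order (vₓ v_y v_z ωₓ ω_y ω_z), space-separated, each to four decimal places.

0.2414 -0.1270 -0.7133 -1.4262 -0.1703 -0.4403

o_n = [0.5227, 0.7199, 0.6700]
J₁: ẑ×o_n = [-0.7199, 0.5227, 0.0000], ω = ẑ
J2: z=[0.0349, 0.9994, 0.0000] o=[0.2798, -0.0098, 0.4700] → [0.1998, -0.0070, -0.2173, 0.0349, 0.9994, 0.0000]
J3: z=[0.9919, -0.0346, 0.1219] o=[0.2579, -0.0090, 0.6487] → [-0.0896, 0.0111, 0.7322, 0.9919, -0.0346, 0.1219]
J4: z=[0.9919, -0.0346, 0.1219] o=[0.2752, 0.3692, 0.6158] → [-0.0446, -0.0236, 0.3564, 0.9919, -0.0346, 0.1219]
V = J·q̇ = [0.2414, -0.1270, -0.7133, -1.4262, -0.1703, -0.4403]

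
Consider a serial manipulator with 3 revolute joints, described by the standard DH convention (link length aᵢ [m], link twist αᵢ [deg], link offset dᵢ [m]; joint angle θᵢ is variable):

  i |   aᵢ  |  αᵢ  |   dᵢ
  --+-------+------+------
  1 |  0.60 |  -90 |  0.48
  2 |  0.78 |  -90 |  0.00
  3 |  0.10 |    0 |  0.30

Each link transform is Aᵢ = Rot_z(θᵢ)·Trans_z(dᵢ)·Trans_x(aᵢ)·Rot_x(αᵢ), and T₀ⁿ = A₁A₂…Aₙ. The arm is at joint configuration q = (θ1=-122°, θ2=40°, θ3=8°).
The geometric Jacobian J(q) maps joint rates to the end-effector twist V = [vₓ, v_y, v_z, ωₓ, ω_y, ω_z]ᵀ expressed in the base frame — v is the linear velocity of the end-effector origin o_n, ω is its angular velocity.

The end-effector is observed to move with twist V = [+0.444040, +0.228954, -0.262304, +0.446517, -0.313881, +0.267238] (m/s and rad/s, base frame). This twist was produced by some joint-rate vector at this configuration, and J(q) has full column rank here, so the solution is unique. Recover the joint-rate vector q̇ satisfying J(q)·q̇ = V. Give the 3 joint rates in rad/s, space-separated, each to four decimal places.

0.2320 0.5450 -0.0460

o_n = [-0.5844, -0.9090, -0.3148]
J₁: ẑ×o_n = [0.9090, -0.5844, 0.0000], ω = ẑ
J2: z=[0.8480, -0.5299, 0.0000] o=[-0.3180, -0.5088, 0.4800] → [0.4212, 0.6741, -0.4805, 0.8480, -0.5299, 0.0000]
J3: z=[0.3406, 0.5451, -0.7660] o=[-0.6346, -1.0156, -0.0214] → [-0.0783, 0.0615, 0.0089, 0.3406, 0.5451, -0.7660]
q̇ = J⁺·V = [0.2320, 0.5450, -0.0460]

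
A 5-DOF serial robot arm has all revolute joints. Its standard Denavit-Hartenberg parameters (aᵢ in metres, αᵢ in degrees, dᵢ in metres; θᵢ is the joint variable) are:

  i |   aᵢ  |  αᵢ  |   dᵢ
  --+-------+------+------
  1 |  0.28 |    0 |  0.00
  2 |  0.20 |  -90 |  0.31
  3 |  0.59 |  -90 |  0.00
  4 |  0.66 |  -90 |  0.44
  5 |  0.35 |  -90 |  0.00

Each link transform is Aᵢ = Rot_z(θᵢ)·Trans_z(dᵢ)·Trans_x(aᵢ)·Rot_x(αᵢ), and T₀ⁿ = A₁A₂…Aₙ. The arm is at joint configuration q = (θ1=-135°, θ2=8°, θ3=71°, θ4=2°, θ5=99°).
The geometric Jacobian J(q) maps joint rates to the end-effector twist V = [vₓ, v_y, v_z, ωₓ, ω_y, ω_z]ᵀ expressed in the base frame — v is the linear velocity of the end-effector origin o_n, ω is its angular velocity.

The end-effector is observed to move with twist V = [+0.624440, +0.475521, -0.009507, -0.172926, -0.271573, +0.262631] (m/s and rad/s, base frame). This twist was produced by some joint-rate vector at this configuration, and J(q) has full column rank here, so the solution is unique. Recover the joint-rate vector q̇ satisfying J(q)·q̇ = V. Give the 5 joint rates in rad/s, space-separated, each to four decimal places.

-0.2500 0.3820 0.5700 -0.3460 0.5450

o_n = [-0.5157, -0.5845, -0.8505]
J₁: ẑ×o_n = [0.5845, -0.5157, 0.0000], ω = ẑ
J2: z=[0.0000, 0.0000, 1.0000] o=[-0.1980, -0.1980, 0.0000] → [0.3865, -0.3177, 0.0000, 0.0000, 0.0000, 1.0000]
J3: z=[0.7986, -0.6018, 0.0000] o=[-0.3184, -0.3577, 0.3100] → [0.6984, 0.9268, -0.2998, 0.7986, -0.6018, 0.0000]
J4: z=[0.5690, 0.7551, -0.3256] o=[-0.4340, -0.5111, -0.2479] → [-0.4789, 0.3695, 0.0200, 0.5690, 0.7551, -0.3256]
J5: z=[-0.7913, 0.6105, 0.0330] o=[-0.3312, -0.3365, -1.0148] → [0.1085, 0.1239, 0.3088, -0.7913, 0.6105, 0.0330]
q̇ = J⁺·V = [-0.2500, 0.3820, 0.5700, -0.3460, 0.5450]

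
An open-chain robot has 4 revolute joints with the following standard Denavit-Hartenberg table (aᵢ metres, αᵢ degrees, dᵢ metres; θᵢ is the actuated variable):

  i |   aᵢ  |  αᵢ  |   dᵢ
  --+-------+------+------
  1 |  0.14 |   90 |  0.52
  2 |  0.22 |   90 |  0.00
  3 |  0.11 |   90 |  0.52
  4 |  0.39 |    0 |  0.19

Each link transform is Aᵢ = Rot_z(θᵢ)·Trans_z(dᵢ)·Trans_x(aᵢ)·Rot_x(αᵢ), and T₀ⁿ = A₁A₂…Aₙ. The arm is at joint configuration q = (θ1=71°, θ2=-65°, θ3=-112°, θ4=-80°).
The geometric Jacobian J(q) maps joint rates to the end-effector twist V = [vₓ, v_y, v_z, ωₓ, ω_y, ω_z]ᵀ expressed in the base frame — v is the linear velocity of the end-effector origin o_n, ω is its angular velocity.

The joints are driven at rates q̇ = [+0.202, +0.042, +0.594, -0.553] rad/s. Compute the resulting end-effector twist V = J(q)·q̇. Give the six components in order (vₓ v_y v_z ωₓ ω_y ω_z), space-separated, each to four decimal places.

o_n = [-0.0862, 0.0373, 0.4832]
J₁: ẑ×o_n = [-0.0373, -0.0862, 0.0000], ω = ẑ
J2: z=[0.9455, -0.3256, 0.0000] o=[0.0456, 0.1324, 0.5200] → [0.0120, 0.0348, -0.1328, 0.9455, -0.3256, 0.0000]
J3: z=[-0.2951, -0.8569, -0.4226] o=[0.0758, 0.2203, 0.3206] → [-0.2166, 0.1164, -0.0848, -0.2951, -0.8569, -0.4226]
J4: z=[0.2266, -0.4925, 0.8403] o=[-0.1797, -0.2086, 0.1382] → [-0.3765, 0.0004, 0.1018, 0.2266, -0.4925, 0.8403]
V = J·q̇ = [0.0725, 0.0530, -0.1123, -0.2609, -0.2504, -0.5137]

0.0725 0.0530 -0.1123 -0.2609 -0.2504 -0.5137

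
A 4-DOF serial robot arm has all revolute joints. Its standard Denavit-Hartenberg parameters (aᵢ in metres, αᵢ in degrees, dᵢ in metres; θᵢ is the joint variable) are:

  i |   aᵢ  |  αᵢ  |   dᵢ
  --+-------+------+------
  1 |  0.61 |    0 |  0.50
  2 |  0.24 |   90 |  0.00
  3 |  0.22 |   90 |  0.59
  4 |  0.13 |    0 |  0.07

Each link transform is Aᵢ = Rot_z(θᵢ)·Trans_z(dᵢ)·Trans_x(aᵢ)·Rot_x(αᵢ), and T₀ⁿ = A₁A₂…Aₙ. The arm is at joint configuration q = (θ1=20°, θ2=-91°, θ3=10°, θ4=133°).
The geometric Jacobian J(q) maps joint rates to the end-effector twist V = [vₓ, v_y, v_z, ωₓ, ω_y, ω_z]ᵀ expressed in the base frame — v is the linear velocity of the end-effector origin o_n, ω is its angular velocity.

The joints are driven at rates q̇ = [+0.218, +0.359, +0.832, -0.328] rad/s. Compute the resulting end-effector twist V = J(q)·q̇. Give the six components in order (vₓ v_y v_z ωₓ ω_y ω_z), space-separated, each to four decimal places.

o_n = [0.0497, -0.3751, 0.4539]
J₁: ẑ×o_n = [0.3751, 0.0497, -0.0000], ω = ẑ
J2: z=[0.0000, 0.0000, 1.0000] o=[0.5732, 0.2086, 0.5000] → [0.5838, -0.5235, 0.0000, 0.0000, 0.0000, 1.0000]
J3: z=[-0.9455, -0.3256, 0.0000] o=[0.6513, -0.0183, 0.5000] → [0.0150, -0.0436, 0.1415, -0.9455, -0.3256, 0.0000]
J4: z=[0.0565, -0.1642, -0.9848] o=[0.1640, -0.4152, 0.5382] → [0.0533, 0.1174, -0.0165, 0.0565, -0.1642, -0.9848]
V = J·q̇ = [0.2863, -0.2519, 0.1231, -0.8052, -0.2170, 0.9000]

0.2863 -0.2519 0.1231 -0.8052 -0.2170 0.9000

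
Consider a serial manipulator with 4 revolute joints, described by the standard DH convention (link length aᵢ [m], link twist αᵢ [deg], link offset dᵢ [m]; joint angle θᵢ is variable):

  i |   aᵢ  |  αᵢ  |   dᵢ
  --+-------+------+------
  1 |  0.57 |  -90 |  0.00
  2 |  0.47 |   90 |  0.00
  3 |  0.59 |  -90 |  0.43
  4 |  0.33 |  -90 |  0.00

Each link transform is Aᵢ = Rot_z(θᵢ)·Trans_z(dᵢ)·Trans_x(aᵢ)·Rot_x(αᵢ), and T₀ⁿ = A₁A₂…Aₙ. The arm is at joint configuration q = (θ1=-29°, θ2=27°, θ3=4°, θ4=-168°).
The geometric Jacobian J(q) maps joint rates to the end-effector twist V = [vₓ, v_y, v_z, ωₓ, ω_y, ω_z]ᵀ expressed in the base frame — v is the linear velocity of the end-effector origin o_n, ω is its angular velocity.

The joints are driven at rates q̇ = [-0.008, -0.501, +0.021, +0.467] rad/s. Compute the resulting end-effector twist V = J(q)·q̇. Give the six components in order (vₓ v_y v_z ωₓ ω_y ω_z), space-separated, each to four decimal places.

o_n = [1.2795, -0.6880, 0.1099]
J₁: ẑ×o_n = [0.6880, 1.2795, -0.0000], ω = ẑ
J2: z=[0.4848, 0.8746, 0.0000] o=[0.4985, -0.2763, 0.0000] → [0.0961, -0.0533, -0.8826, 0.4848, 0.8746, 0.0000]
J3: z=[0.3971, -0.2201, 0.8910] o=[0.8648, -0.4794, -0.2134] → [0.1147, 0.2412, 0.0085, 0.3971, -0.2201, 0.8910]
J4: z=[0.4293, 0.9026, 0.0317] o=[1.5142, -0.7923, -0.0974] → [0.1838, -0.0964, 0.2565, 0.4293, 0.9026, 0.0317]
V = J·q̇ = [0.0346, -0.0235, 0.5622, -0.0341, -0.0213, 0.0255]

0.0346 -0.0235 0.5622 -0.0341 -0.0213 0.0255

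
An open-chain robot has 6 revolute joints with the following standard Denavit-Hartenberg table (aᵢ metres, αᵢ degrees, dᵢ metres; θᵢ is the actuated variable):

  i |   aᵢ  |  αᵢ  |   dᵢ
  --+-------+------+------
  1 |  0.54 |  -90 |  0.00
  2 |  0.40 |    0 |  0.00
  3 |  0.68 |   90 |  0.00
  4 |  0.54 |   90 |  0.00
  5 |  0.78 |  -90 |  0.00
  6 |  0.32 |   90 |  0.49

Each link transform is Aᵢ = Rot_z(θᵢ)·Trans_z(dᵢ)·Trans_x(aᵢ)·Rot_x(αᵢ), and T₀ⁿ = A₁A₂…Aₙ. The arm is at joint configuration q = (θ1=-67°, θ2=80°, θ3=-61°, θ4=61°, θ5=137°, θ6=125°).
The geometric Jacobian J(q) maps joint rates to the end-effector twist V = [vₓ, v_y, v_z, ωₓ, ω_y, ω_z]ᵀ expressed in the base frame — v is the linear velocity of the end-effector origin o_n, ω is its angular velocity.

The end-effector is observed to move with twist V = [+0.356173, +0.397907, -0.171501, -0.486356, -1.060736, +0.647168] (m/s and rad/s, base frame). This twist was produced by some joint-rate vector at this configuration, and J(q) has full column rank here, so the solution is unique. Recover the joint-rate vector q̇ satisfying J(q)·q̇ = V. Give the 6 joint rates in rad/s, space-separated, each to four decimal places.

o_n = [0.3010, -0.8997, -0.4585]
J₁: ẑ×o_n = [0.8997, 0.3010, -0.0000], ω = ẑ
J2: z=[0.9205, 0.3907, 0.0000] o=[0.2110, -0.4971, 0.0000] → [-0.1792, 0.4221, -0.4058, 0.9205, 0.3907, 0.0000]
J3: z=[0.9205, 0.3907, 0.0000] o=[0.2381, -0.5610, -0.3939] → [-0.0252, 0.0595, -0.3363, 0.9205, 0.3907, 0.0000]
J4: z=[0.1272, -0.2997, 0.9455] o=[0.4894, -1.1529, -0.6153] → [-0.2864, -0.1980, -0.0242, 0.1272, -0.2997, 0.9455]
J5: z=[-0.1231, -0.9507, -0.2847] o=[1.0208, -1.1962, -0.7005] → [-0.1457, 0.2348, -0.7208, -0.1231, -0.9507, -0.2847]
J6: z=[-0.7643, 0.2739, -0.5839] o=[0.5271, -1.3098, -0.1075] → [0.1433, -0.1363, -0.2516, -0.7643, 0.2739, -0.5839]
q̇ = J⁺·V = [0.5890, 0.1720, -0.9140, 0.0470, 0.6920, -0.3610]

0.5890 0.1720 -0.9140 0.0470 0.6920 -0.3610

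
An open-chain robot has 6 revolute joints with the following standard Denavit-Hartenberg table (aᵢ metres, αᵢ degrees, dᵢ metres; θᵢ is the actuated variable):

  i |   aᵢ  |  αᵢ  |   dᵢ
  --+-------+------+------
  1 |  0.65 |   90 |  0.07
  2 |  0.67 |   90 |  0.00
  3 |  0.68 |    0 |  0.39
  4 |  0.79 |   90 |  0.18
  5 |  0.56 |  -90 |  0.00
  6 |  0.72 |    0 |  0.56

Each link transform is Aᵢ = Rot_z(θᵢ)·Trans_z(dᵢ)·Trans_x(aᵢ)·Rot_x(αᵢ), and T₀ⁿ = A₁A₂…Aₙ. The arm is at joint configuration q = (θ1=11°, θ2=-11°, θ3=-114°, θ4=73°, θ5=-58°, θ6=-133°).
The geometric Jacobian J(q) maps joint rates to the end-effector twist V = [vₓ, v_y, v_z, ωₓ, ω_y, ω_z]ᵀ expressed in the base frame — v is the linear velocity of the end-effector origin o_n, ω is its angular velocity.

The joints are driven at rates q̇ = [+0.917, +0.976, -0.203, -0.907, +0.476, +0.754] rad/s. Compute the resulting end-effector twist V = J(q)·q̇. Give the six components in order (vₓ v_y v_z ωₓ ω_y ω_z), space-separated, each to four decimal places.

-2.7962 1.8766 1.2494 0.3348 -0.1359 1.5819

o_n = [1.1221, 2.1256, -0.9200]
J₁: ẑ×o_n = [-2.1256, 1.1221, 0.0000], ω = ẑ
J2: z=[0.1908, -0.9816, 0.0000] o=[0.6381, 0.1240, 0.0700] → [0.9718, 0.1889, 0.8570, 0.1908, -0.9816, 0.0000]
J3: z=[-0.1873, -0.0364, -0.9816] o=[1.2837, 0.2495, -0.0578] → [1.8730, -0.0028, -0.3573, -0.1873, -0.0364, -0.9816]
J4: z=[-0.1873, -0.0364, -0.9816] o=[0.8256, 0.7933, -0.3879] → [1.3272, -0.3907, -0.2387, -0.1873, -0.0364, -0.9816]
J5: z=[-0.7762, 0.6180, 0.1252] o=[1.2675, 1.4072, -0.6784] → [-0.2392, -0.2058, -0.4677, -0.7762, 0.6180, 0.1252]
J6: z=[0.4113, 0.6467, -0.6423] o=[1.5351, 1.6575, -0.2549] → [-0.1295, 0.5389, 0.4596, 0.4113, 0.6467, -0.6423]
V = J·q̇ = [-2.7962, 1.8766, 1.2494, 0.3348, -0.1359, 1.5819]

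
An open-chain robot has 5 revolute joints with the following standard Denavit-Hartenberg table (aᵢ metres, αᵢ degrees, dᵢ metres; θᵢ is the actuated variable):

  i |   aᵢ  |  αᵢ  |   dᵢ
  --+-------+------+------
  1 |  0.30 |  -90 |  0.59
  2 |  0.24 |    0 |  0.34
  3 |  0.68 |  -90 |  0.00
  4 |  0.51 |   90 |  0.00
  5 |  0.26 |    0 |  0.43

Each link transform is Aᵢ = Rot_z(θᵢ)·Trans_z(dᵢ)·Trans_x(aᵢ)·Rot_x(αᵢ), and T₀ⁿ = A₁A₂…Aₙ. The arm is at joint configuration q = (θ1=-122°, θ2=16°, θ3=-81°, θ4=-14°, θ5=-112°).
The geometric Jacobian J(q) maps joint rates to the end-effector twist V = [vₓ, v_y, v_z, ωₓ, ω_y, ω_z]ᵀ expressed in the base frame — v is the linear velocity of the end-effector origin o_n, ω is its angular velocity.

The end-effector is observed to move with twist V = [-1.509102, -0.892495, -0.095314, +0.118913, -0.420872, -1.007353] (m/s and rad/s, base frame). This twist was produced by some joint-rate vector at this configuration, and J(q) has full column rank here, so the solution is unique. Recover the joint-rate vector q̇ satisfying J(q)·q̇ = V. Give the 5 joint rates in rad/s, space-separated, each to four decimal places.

-0.9680 0.0150 0.6640 0.2830 -0.3660

o_n = [0.3427, -1.0689, 1.5106]
J₁: ẑ×o_n = [1.0689, 0.3427, -0.0000], ω = ẑ
J2: z=[0.8480, -0.5299, 0.0000] o=[-0.1590, -0.2544, 0.5900] → [-0.4878, -0.7807, -0.4248, 0.8480, -0.5299, 0.0000]
J3: z=[0.8480, -0.5299, 0.0000] o=[0.0071, -0.6302, 0.5238] → [-0.5229, -0.8368, -0.1941, 0.8480, -0.5299, 0.0000]
J4: z=[-0.4803, -0.7686, -0.4226] o=[-0.1452, -0.8739, 1.1401] → [-0.3671, -0.0283, 0.4686, -0.4803, -0.7686, -0.4226]
J5: z=[0.8770, -0.4275, -0.2193] o=[-0.1514, -1.1167, 1.5886] → [0.0439, -0.0399, 0.2532, 0.8770, -0.4275, -0.2193]
q̇ = J⁺·V = [-0.9680, 0.0150, 0.6640, 0.2830, -0.3660]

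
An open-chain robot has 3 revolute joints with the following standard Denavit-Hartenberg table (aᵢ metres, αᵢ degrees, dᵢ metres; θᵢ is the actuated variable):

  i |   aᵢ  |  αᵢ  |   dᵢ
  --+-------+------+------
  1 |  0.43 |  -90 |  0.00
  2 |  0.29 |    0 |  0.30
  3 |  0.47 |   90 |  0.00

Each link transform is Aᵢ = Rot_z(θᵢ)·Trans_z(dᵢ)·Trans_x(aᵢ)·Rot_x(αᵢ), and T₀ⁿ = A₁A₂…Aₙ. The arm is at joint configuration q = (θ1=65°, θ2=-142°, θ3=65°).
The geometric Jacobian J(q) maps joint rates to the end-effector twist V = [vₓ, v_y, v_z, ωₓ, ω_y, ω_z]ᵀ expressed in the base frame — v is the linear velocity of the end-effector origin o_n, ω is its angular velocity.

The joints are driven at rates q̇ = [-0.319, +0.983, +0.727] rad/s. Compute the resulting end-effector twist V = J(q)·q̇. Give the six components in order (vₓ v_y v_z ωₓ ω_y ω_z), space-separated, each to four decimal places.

o_n = [-0.1421, 0.4052, 0.6365]
J₁: ẑ×o_n = [-0.4052, -0.1421, 0.0000], ω = ẑ
J2: z=[-0.9063, 0.4226, 0.0000] o=[0.1817, 0.3897, 0.0000] → [0.2690, 0.5769, 0.1228, -0.9063, 0.4226, 0.0000]
J3: z=[-0.9063, 0.4226, 0.0000] o=[-0.1867, 0.3094, 0.1785] → [0.1935, 0.4150, -0.1057, -0.9063, 0.4226, 0.0000]
V = J·q̇ = [0.5344, 0.9141, 0.0438, -1.5498, 0.7227, -0.3190]

0.5344 0.9141 0.0438 -1.5498 0.7227 -0.3190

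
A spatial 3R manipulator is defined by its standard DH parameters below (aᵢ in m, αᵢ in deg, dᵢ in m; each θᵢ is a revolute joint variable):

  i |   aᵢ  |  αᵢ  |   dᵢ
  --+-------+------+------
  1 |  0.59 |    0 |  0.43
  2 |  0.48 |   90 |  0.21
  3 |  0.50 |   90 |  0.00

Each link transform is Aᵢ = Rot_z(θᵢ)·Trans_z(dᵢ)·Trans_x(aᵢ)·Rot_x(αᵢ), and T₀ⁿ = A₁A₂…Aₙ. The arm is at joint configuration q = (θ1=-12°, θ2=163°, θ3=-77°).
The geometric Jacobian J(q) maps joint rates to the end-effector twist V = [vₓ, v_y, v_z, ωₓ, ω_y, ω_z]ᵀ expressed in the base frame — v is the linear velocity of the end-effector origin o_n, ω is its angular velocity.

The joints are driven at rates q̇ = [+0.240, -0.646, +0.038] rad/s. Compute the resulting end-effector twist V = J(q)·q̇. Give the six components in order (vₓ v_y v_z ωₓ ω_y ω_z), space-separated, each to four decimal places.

o_n = [0.0589, 0.1646, 0.1528]
J₁: ẑ×o_n = [-0.1646, 0.0589, 0.0000], ω = ẑ
J2: z=[0.0000, 0.0000, 1.0000] o=[0.5771, -0.1227, 0.4300] → [-0.2872, -0.5182, 0.0000, 0.0000, 0.0000, 1.0000]
J3: z=[0.4848, 0.8746, 0.0000] o=[0.1573, 0.1100, 0.6400] → [-0.4261, 0.2362, 0.1125, 0.4848, 0.8746, 0.0000]
V = J·q̇ = [0.1299, 0.3579, 0.0043, 0.0184, 0.0332, -0.4060]

0.1299 0.3579 0.0043 0.0184 0.0332 -0.4060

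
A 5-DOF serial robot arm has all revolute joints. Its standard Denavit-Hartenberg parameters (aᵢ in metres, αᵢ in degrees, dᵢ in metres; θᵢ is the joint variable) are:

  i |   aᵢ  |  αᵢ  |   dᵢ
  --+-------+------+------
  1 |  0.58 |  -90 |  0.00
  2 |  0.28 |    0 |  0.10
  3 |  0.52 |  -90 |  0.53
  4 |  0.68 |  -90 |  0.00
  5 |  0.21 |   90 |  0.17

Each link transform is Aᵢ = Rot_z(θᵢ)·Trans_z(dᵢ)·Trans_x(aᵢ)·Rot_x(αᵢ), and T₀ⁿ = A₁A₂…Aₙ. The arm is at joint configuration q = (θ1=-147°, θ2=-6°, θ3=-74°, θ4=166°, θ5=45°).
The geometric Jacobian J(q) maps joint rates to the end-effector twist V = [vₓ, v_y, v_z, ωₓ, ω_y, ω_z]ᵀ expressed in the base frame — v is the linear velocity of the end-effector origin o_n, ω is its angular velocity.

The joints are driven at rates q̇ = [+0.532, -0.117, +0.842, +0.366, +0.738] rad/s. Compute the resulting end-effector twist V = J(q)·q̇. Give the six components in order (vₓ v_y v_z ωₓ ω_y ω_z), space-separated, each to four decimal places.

0.8969 -0.2339 0.2905 0.5086 -1.3880 0.2926

o_n = [-0.2262, -0.8558, -0.2650]
J₁: ẑ×o_n = [0.8558, -0.2262, 0.0000], ω = ẑ
J2: z=[0.5446, -0.8387, 0.0000] o=[-0.4864, -0.3159, 0.0000] → [0.2223, 0.1443, -0.0758, 0.5446, -0.8387, 0.0000]
J3: z=[0.5446, -0.8387, 0.0000] o=[-0.6655, -0.5514, 0.0293] → [0.2468, 0.1603, 0.2027, 0.5446, -0.8387, 0.0000]
J4: z=[-0.8259, -0.5364, -0.1736] o=[-0.4526, -1.0451, 0.5414] → [0.4654, -0.7053, -0.0349, -0.8259, -0.5364, -0.1736]
J5: z=[0.5637, -0.7909, -0.2382] o=[-0.4461, -0.8447, -0.1084] → [0.1212, 0.0359, 0.1677, 0.5637, -0.7909, -0.2382]
V = J·q̇ = [0.8969, -0.2339, 0.2905, 0.5086, -1.3880, 0.2926]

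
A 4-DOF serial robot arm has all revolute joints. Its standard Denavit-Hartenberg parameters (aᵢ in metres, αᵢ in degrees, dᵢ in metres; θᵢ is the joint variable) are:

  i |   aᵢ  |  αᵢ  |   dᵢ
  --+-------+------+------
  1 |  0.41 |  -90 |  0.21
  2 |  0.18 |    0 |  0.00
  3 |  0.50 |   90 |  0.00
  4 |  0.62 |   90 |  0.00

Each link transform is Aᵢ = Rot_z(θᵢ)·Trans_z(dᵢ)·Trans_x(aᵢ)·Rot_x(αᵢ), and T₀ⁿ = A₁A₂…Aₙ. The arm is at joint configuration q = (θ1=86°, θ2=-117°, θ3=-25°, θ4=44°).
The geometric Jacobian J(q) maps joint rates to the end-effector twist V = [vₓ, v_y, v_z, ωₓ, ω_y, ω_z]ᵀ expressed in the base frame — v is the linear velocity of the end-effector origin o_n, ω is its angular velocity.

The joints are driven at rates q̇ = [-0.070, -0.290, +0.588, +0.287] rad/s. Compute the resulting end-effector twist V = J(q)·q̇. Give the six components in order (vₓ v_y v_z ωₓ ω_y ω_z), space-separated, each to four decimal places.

o_n = [-0.4587, -0.3861, 0.9528]
J₁: ẑ×o_n = [0.3861, -0.4587, 0.0000], ω = ẑ
J2: z=[-0.9976, 0.0698, 0.0000] o=[0.0286, 0.4090, 0.2100] → [0.0518, 0.7410, 0.8272, -0.9976, 0.0698, 0.0000]
J3: z=[-0.9976, 0.0698, 0.0000] o=[0.0229, 0.3275, 0.3704] → [0.0406, 0.5810, 0.7455, -0.9976, 0.0698, 0.0000]
J4: z=[-0.0429, -0.6142, -0.7880] o=[-0.0046, -0.0656, 0.6782] → [-0.4212, 0.3697, -0.2652, -0.0429, -0.6142, -0.7880]
V = J·q̇ = [-0.1391, 0.2649, 0.1223, -0.3096, -0.1555, -0.2962]

-0.1391 0.2649 0.1223 -0.3096 -0.1555 -0.2962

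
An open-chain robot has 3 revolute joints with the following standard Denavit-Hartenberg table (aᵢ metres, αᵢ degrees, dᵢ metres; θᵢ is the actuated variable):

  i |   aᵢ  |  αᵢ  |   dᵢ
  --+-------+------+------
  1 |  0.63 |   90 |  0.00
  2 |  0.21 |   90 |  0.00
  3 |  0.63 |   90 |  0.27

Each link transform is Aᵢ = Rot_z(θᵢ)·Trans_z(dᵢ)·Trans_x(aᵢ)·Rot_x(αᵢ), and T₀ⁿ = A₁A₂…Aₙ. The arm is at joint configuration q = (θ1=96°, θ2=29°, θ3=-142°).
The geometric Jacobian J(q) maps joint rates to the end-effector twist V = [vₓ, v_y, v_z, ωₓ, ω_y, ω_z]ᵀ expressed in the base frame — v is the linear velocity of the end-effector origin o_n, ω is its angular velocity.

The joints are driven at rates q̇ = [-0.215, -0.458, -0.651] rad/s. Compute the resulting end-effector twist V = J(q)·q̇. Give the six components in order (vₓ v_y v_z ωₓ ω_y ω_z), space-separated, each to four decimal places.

o_n = [-0.4391, 0.4670, -0.3750]
J₁: ẑ×o_n = [-0.4670, -0.4391, 0.0000], ω = ẑ
J2: z=[0.9945, 0.1045, 0.0000] o=[-0.0659, 0.6265, 0.0000] → [-0.0392, 0.3730, -0.1196, 0.9945, 0.1045, 0.0000]
J3: z=[-0.0507, 0.4822, -0.8746] o=[-0.0851, 0.8092, 0.1018] → [-0.5292, 0.2855, 0.1880, -0.0507, 0.4822, -0.8746]
V = J·q̇ = [0.4629, -0.2623, -0.0676, -0.4225, -0.3618, 0.3544]

0.4629 -0.2623 -0.0676 -0.4225 -0.3618 0.3544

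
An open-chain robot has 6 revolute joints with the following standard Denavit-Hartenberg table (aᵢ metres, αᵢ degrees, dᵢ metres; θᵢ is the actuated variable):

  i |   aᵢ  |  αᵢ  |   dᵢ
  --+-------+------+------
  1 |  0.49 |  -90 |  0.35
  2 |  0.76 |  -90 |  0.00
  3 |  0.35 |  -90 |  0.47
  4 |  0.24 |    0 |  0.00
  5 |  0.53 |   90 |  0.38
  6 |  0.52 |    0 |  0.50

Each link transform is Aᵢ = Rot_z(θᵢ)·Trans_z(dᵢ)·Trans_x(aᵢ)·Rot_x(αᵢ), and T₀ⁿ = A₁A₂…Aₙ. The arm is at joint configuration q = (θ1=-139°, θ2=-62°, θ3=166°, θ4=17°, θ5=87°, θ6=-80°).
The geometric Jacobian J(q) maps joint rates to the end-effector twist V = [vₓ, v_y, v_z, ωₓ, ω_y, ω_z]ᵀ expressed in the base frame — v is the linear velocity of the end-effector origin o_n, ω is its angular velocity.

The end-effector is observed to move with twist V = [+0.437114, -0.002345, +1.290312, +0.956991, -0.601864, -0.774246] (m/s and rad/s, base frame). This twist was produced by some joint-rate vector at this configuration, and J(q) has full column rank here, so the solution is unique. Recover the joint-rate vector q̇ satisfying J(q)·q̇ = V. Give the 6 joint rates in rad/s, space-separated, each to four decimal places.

-0.2480 -0.2870 0.0250 0.9310 0.5470 0.2770

o_n = [-0.3500, 0.1588, 0.4173]
J₁: ẑ×o_n = [-0.1588, -0.3500, 0.0000], ω = ẑ
J2: z=[0.6561, -0.7547, 0.0000] o=[-0.3698, -0.3215, 0.3500] → [-0.0508, -0.0442, 0.3300, 0.6561, -0.7547, 0.0000]
J3: z=[-0.6664, -0.5793, -0.4695] o=[-0.6391, -0.5555, 1.0210] → [0.6851, -0.5380, -0.3085, -0.6664, -0.5793, -0.4695]
J4: z=[0.7223, -0.6578, -0.2136] o=[-0.8875, -0.6593, 0.5005] → [0.2295, -0.0547, 0.9444, 0.7223, -0.6578, -0.2136]
J5: z=[0.7223, -0.6578, -0.2136] o=[-0.7983, -0.5082, 0.3369] → [0.0895, -0.1539, 0.7766, 0.7223, -0.6578, -0.2136]
J6: z=[0.3408, 0.6073, -0.7177] o=[-0.2048, -0.5220, 0.6070] → [0.3734, 0.1688, 0.3201, 0.3408, 0.6073, -0.7177]
q̇ = J⁺·V = [-0.2480, -0.2870, 0.0250, 0.9310, 0.5470, 0.2770]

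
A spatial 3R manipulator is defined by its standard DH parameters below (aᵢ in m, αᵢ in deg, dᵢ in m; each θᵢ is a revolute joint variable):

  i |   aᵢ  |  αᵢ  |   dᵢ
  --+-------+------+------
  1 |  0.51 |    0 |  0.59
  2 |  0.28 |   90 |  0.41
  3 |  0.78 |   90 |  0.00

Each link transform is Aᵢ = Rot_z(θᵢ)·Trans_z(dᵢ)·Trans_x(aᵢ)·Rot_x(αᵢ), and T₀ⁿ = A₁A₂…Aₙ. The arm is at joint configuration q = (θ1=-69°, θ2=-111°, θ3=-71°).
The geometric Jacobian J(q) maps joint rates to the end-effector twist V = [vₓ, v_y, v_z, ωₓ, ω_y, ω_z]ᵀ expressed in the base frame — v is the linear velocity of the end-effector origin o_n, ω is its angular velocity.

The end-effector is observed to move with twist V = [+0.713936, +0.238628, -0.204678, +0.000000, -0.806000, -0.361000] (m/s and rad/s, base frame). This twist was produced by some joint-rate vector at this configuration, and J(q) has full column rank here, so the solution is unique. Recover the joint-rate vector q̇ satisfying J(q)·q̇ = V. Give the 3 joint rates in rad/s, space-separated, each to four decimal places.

o_n = [-0.3512, -0.4761, 0.2625]
J₁: ẑ×o_n = [0.4761, -0.3512, 0.0000], ω = ẑ
J2: z=[0.0000, 0.0000, 1.0000] o=[0.1828, -0.4761, 0.5900] → [0.0000, -0.5339, 0.0000, 0.0000, 0.0000, 1.0000]
J3: z=[-0.0000, 1.0000, 0.0000] o=[-0.0972, -0.4761, 1.0000] → [-0.7375, -0.0000, 0.2539, -0.0000, 1.0000, 0.0000]
q̇ = J⁺·V = [0.2510, -0.6120, -0.8060]

0.2510 -0.6120 -0.8060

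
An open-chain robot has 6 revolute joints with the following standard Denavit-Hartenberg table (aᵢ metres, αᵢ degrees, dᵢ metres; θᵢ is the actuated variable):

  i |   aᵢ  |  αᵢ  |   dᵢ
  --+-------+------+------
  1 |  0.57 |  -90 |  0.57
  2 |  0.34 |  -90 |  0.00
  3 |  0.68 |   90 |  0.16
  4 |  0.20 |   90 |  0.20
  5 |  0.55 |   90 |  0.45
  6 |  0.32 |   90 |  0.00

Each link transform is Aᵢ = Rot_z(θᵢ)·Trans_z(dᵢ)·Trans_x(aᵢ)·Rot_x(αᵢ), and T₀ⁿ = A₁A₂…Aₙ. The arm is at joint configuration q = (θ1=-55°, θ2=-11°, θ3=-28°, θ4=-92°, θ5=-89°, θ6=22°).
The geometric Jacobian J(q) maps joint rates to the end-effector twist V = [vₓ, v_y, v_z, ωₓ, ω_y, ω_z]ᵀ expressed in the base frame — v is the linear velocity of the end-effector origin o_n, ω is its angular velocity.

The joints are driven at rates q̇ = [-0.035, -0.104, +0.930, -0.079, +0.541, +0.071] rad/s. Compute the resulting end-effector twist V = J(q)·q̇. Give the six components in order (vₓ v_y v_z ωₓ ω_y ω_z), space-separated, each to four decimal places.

-0.7155 0.2864 0.3749 -0.4849 -0.0528 -1.1196

o_n = [0.3086, -1.3518, 0.7443]
J₁: ẑ×o_n = [1.3518, 0.3086, -0.0000], ω = ẑ
J2: z=[0.8192, 0.5736, 0.0000] o=[0.3269, -0.4669, 0.5700] → [0.1000, -0.1427, -0.7143, 0.8192, 0.5736, 0.0000]
J3: z=[0.1094, -0.1563, -0.9816] o=[0.5184, -0.7403, 0.6349] → [-0.6173, 0.1939, -0.0997, 0.1094, -0.1563, -0.9816]
J4: z=[0.4589, 0.8839, -0.0896] o=[1.1354, -1.0650, 0.5924] → [0.1086, 0.0044, 0.5992, 0.4589, 0.8839, -0.0896]
J5: z=[-0.8773, 0.4350, -0.2026] o=[1.1992, -0.8539, 0.7695] → [-0.1119, 0.1583, 0.8242, -0.8773, 0.4350, -0.2026]
J6: z=[0.1321, -0.1870, -0.9734] o=[0.5507, -1.1426, 0.7369] → [-0.2050, 0.2346, -0.0729, 0.1321, -0.1870, -0.9734]
V = J·q̇ = [-0.7155, 0.2864, 0.3749, -0.4849, -0.0528, -1.1196]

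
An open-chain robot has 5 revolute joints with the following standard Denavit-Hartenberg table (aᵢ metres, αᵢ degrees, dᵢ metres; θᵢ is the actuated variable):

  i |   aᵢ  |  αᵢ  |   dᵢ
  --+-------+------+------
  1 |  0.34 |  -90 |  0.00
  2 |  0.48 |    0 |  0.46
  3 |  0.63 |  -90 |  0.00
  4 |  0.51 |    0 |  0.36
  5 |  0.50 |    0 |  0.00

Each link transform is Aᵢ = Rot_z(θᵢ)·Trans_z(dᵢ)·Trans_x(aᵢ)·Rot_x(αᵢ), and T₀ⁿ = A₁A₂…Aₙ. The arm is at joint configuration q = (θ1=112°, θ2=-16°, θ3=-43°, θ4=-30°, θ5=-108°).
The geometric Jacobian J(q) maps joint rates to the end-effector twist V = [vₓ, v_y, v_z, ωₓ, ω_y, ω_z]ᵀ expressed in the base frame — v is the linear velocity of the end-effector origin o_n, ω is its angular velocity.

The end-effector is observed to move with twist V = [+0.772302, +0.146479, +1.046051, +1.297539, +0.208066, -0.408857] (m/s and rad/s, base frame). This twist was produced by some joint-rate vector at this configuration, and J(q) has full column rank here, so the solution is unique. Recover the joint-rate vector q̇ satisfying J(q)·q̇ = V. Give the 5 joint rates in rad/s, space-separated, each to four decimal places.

o_n = [-1.5240, 0.9703, 0.5470]
J₁: ẑ×o_n = [-0.9703, -1.5240, 0.0000], ω = ẑ
J2: z=[-0.9272, -0.3746, 0.0000] o=[-0.1274, 0.3152, 0.0000] → [-0.2049, 0.5072, -1.1306, -0.9272, -0.3746, 0.0000]
J3: z=[-0.9272, -0.3746, 0.0000] o=[-0.7267, 0.5707, 0.1323] → [-0.1553, 0.3845, -0.6692, -0.9272, -0.3746, 0.0000]
J4: z=[-0.3211, 0.7948, -0.5150] o=[-0.8483, 0.8716, 0.6723] → [-0.0488, 0.3078, 0.5054, -0.3211, 0.7948, -0.5150]
J5: z=[-0.3211, 0.7948, -0.5150] o=[-1.2855, 1.2731, 0.8655] → [-0.4091, 0.0206, 0.2868, -0.3211, 0.7948, -0.5150]
q̇ = J⁺·V = [-0.5850, -0.8540, -0.4270, -0.4900, 0.1480]

-0.5850 -0.8540 -0.4270 -0.4900 0.1480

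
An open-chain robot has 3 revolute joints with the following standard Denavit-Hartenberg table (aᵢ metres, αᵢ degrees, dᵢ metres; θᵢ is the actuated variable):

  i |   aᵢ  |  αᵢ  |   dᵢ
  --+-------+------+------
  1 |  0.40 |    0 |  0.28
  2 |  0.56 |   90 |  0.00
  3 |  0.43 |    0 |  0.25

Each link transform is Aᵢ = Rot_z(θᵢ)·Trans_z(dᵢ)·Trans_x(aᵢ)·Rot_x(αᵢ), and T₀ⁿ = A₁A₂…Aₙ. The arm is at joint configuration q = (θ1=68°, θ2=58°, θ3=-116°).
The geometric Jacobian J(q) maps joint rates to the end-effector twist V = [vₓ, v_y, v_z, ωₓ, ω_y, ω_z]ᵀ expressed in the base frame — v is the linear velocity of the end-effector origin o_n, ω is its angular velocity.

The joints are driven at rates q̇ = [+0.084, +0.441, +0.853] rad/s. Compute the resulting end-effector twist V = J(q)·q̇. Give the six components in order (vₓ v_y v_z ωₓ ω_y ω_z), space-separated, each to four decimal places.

-0.4599 0.2708 -0.1608 0.6901 0.5014 0.5250

o_n = [0.1337, 0.8184, -0.1065]
J₁: ẑ×o_n = [-0.8184, 0.1337, 0.0000], ω = ẑ
J2: z=[0.0000, 0.0000, 1.0000] o=[0.1498, 0.3709, 0.2800] → [-0.4475, -0.0161, 0.0000, 0.0000, 0.0000, 1.0000]
J3: z=[0.8090, 0.5878, 0.0000] o=[-0.1793, 0.8239, 0.2800] → [-0.2272, 0.3127, -0.1885, 0.8090, 0.5878, 0.0000]
V = J·q̇ = [-0.4599, 0.2708, -0.1608, 0.6901, 0.5014, 0.5250]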